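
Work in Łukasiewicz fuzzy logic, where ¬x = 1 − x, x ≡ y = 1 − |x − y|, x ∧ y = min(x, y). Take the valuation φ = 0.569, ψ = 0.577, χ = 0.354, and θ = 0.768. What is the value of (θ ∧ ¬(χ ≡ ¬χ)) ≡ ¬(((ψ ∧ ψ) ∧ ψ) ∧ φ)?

¬χ = 1 − 0.354 = 0.646
χ ≡ ¬χ = 1 − |0.354 − 0.646| = 1 − 0.292 = 0.708
¬(χ ≡ ¬χ) = 1 − 0.708 = 0.292
θ ∧ ¬(χ ≡ ¬χ) = min(0.768, 0.292) = 0.292
ψ ∧ ψ = min(0.577, 0.577) = 0.577
(ψ ∧ ψ) ∧ ψ = min(0.577, 0.577) = 0.577
((ψ ∧ ψ) ∧ ψ) ∧ φ = min(0.577, 0.569) = 0.569
¬(((ψ ∧ ψ) ∧ ψ) ∧ φ) = 1 − 0.569 = 0.431
(θ ∧ ¬(χ ≡ ¬χ)) ≡ ¬(((ψ ∧ ψ) ∧ ψ) ∧ φ) = 1 − |0.292 − 0.431| = 1 − 0.139 = 0.861

0.861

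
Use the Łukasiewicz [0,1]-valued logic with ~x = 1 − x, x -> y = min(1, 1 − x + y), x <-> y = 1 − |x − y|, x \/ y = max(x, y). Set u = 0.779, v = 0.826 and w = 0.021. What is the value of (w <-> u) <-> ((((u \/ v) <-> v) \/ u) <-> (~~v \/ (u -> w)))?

0.416

w <-> u = 1 − |0.021 − 0.779| = 1 − 0.758 = 0.242
u \/ v = max(0.779, 0.826) = 0.826
(u \/ v) <-> v = 1 − |0.826 − 0.826| = 1 − 0.000 = 1.000
((u \/ v) <-> v) \/ u = max(1.000, 0.779) = 1.000
~v = 1 − 0.826 = 0.174
~~v = 1 − 0.174 = 0.826
u -> w = min(1, 1 − 0.779 + 0.021) = min(1, 0.242) = 0.242
~~v \/ (u -> w) = max(0.826, 0.242) = 0.826
(((u \/ v) <-> v) \/ u) <-> (~~v \/ (u -> w)) = 1 − |1.000 − 0.826| = 1 − 0.174 = 0.826
(w <-> u) <-> ((((u \/ v) <-> v) \/ u) <-> (~~v \/ (u -> w))) = 1 − |0.242 − 0.826| = 1 − 0.584 = 0.416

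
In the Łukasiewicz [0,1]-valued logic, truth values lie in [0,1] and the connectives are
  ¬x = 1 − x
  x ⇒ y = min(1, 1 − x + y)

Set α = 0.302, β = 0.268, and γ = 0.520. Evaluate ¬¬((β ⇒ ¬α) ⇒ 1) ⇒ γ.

¬α = 1 − 0.302 = 0.698
β ⇒ ¬α = min(1, 1 − 0.268 + 0.698) = min(1, 1.430) = 1.000
(β ⇒ ¬α) ⇒ 1 = min(1, 1 − 1.000 + 1.000) = min(1, 1.000) = 1.000
¬((β ⇒ ¬α) ⇒ 1) = 1 − 1.000 = 0.000
¬¬((β ⇒ ¬α) ⇒ 1) = 1 − 0.000 = 1.000
¬¬((β ⇒ ¬α) ⇒ 1) ⇒ γ = min(1, 1 − 1.000 + 0.520) = min(1, 0.520) = 0.520

0.520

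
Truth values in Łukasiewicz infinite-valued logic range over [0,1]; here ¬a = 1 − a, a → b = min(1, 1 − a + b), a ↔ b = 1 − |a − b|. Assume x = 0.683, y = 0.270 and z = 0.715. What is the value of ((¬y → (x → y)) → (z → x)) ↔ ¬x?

¬y = 1 − 0.270 = 0.730
x → y = min(1, 1 − 0.683 + 0.270) = min(1, 0.587) = 0.587
¬y → (x → y) = min(1, 1 − 0.730 + 0.587) = min(1, 0.857) = 0.857
z → x = min(1, 1 − 0.715 + 0.683) = min(1, 0.968) = 0.968
(¬y → (x → y)) → (z → x) = min(1, 1 − 0.857 + 0.968) = min(1, 1.111) = 1.000
¬x = 1 − 0.683 = 0.317
((¬y → (x → y)) → (z → x)) ↔ ¬x = 1 − |1.000 − 0.317| = 1 − 0.683 = 0.317

0.317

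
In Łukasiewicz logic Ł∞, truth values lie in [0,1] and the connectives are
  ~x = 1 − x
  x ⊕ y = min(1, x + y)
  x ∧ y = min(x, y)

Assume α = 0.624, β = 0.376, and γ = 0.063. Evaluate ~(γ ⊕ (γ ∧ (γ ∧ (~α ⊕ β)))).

~α = 1 − 0.624 = 0.376
~α ⊕ β = min(1, 0.376 + 0.376) = min(1, 0.752) = 0.752
γ ∧ (~α ⊕ β) = min(0.063, 0.752) = 0.063
γ ∧ (γ ∧ (~α ⊕ β)) = min(0.063, 0.063) = 0.063
γ ⊕ (γ ∧ (γ ∧ (~α ⊕ β))) = min(1, 0.063 + 0.063) = min(1, 0.126) = 0.126
~(γ ⊕ (γ ∧ (γ ∧ (~α ⊕ β)))) = 1 − 0.126 = 0.874

0.874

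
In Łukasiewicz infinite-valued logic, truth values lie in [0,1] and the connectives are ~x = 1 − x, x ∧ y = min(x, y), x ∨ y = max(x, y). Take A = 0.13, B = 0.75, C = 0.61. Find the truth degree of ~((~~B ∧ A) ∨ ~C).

0.61

~B = 1 − 0.75 = 0.25
~~B = 1 − 0.25 = 0.75
~~B ∧ A = min(0.75, 0.13) = 0.13
~C = 1 − 0.61 = 0.39
(~~B ∧ A) ∨ ~C = max(0.13, 0.39) = 0.39
~((~~B ∧ A) ∨ ~C) = 1 − 0.39 = 0.61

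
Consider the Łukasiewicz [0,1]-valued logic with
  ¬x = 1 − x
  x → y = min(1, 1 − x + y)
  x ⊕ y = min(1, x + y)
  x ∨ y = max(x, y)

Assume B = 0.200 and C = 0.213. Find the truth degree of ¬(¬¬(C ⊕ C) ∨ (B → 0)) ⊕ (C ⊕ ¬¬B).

0.613

C ⊕ C = min(1, 0.213 + 0.213) = min(1, 0.426) = 0.426
¬(C ⊕ C) = 1 − 0.426 = 0.574
¬¬(C ⊕ C) = 1 − 0.574 = 0.426
B → 0 = min(1, 1 − 0.200 + 0.000) = min(1, 0.800) = 0.800
¬¬(C ⊕ C) ∨ (B → 0) = max(0.426, 0.800) = 0.800
¬(¬¬(C ⊕ C) ∨ (B → 0)) = 1 − 0.800 = 0.200
¬B = 1 − 0.200 = 0.800
¬¬B = 1 − 0.800 = 0.200
C ⊕ ¬¬B = min(1, 0.213 + 0.200) = min(1, 0.413) = 0.413
¬(¬¬(C ⊕ C) ∨ (B → 0)) ⊕ (C ⊕ ¬¬B) = min(1, 0.200 + 0.413) = min(1, 0.613) = 0.613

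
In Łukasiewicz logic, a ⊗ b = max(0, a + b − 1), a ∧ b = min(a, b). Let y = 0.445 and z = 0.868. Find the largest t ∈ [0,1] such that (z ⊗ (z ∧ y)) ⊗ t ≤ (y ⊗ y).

0.687

z ∧ y = min(0.868, 0.445) = 0.445
z ⊗ (z ∧ y) = max(0, 0.868 + 0.445 − 1) = max(0, 0.313) = 0.313
So the left factor is z ⊗ (z ∧ y) = 0.313.
y ⊗ y = max(0, 0.445 + 0.445 − 1) = max(0, -0.110) = 0.000
So the right-hand bound is y ⊗ y = 0.000.
The residuum of the Łukasiewicz t-norm gives the supremum: min(1, 1 − 0.313 + 0.000).
1 − 0.313 + 0.000 = 0.687, so t = min(1, 0.687) = 0.687.
Check: 0.313 ⊗ 0.687 = max(0, 0.000) = 0.000 ≤ 0.000.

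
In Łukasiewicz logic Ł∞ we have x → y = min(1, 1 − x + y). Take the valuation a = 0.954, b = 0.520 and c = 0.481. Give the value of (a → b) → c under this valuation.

0.915

a → b = min(1, 1 − 0.954 + 0.520) = min(1, 0.566) = 0.566
(a → b) → c = min(1, 1 − 0.566 + 0.481) = min(1, 0.915) = 0.915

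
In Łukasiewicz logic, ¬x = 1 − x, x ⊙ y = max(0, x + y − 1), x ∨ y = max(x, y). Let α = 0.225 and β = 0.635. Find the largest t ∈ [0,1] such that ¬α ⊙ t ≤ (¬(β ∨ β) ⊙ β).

¬α = 1 − 0.225 = 0.775
So the left factor is ¬α = 0.775.
β ∨ β = max(0.635, 0.635) = 0.635
¬(β ∨ β) = 1 − 0.635 = 0.365
¬(β ∨ β) ⊙ β = max(0, 0.365 + 0.635 − 1) = max(0, 0.000) = 0.000
So the right-hand bound is ¬(β ∨ β) ⊙ β = 0.000.
The residuum of the Łukasiewicz t-norm gives the supremum: min(1, 1 − 0.775 + 0.000).
1 − 0.775 + 0.000 = 0.225, so t = min(1, 0.225) = 0.225.
Check: 0.775 ⊙ 0.225 = max(0, 0.000) = 0.000 ≤ 0.000.

0.225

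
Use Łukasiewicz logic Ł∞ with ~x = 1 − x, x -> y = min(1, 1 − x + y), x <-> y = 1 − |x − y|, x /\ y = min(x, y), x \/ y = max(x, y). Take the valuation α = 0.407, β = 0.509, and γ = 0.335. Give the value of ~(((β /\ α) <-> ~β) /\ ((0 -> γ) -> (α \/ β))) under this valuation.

0.491

β /\ α = min(0.509, 0.407) = 0.407
~β = 1 − 0.509 = 0.491
(β /\ α) <-> ~β = 1 − |0.407 − 0.491| = 1 − 0.084 = 0.916
0 -> γ = min(1, 1 − 0.000 + 0.335) = min(1, 1.335) = 1.000
α \/ β = max(0.407, 0.509) = 0.509
(0 -> γ) -> (α \/ β) = min(1, 1 − 1.000 + 0.509) = min(1, 0.509) = 0.509
((β /\ α) <-> ~β) /\ ((0 -> γ) -> (α \/ β)) = min(0.916, 0.509) = 0.509
~(((β /\ α) <-> ~β) /\ ((0 -> γ) -> (α \/ β))) = 1 − 0.509 = 0.491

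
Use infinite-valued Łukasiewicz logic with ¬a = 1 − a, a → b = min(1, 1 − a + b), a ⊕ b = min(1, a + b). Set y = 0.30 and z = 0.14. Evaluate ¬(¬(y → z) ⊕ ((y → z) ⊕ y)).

0.00

y → z = min(1, 1 − 0.30 + 0.14) = min(1, 0.84) = 0.84
¬(y → z) = 1 − 0.84 = 0.16
(y → z) ⊕ y = min(1, 0.84 + 0.30) = min(1, 1.14) = 1.00
¬(y → z) ⊕ ((y → z) ⊕ y) = min(1, 0.16 + 1.00) = min(1, 1.16) = 1.00
¬(¬(y → z) ⊕ ((y → z) ⊕ y)) = 1 − 1.00 = 0.00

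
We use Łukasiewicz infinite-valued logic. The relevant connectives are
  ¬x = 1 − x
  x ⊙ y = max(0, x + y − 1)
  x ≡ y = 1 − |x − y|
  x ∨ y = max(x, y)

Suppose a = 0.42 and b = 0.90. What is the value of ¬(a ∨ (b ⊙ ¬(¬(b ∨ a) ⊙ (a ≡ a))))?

b ∨ a = max(0.90, 0.42) = 0.90
¬(b ∨ a) = 1 − 0.90 = 0.10
a ≡ a = 1 − |0.42 − 0.42| = 1 − 0.00 = 1.00
¬(b ∨ a) ⊙ (a ≡ a) = max(0, 0.10 + 1.00 − 1) = max(0, 0.10) = 0.10
¬(¬(b ∨ a) ⊙ (a ≡ a)) = 1 − 0.10 = 0.90
b ⊙ ¬(¬(b ∨ a) ⊙ (a ≡ a)) = max(0, 0.90 + 0.90 − 1) = max(0, 0.80) = 0.80
a ∨ (b ⊙ ¬(¬(b ∨ a) ⊙ (a ≡ a))) = max(0.42, 0.80) = 0.80
¬(a ∨ (b ⊙ ¬(¬(b ∨ a) ⊙ (a ≡ a)))) = 1 − 0.80 = 0.20

0.20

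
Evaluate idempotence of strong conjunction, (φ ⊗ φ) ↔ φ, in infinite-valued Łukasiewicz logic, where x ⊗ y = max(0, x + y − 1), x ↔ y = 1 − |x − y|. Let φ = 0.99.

0.99

φ ⊗ φ = max(0, 0.99 + 0.99 − 1) = max(0, 0.98) = 0.98
(φ ⊗ φ) ↔ φ = 1 − |0.98 − 0.99| = 1 − 0.01 = 0.99
(The value 0.99 < 1 shows this instance is not satisfied; fails in Ł∞ since a ⊗ a = max(0, 2a−1) ≠ a in general.)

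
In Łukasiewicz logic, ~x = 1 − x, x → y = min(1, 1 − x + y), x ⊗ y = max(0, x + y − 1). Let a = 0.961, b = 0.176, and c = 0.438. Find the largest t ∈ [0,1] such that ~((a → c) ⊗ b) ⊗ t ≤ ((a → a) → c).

0.438

a → c = min(1, 1 − 0.961 + 0.438) = min(1, 0.477) = 0.477
(a → c) ⊗ b = max(0, 0.477 + 0.176 − 1) = max(0, -0.347) = 0.000
~((a → c) ⊗ b) = 1 − 0.000 = 1.000
So the left factor is ~((a → c) ⊗ b) = 1.000.
a → a = min(1, 1 − 0.961 + 0.961) = min(1, 1.000) = 1.000
(a → a) → c = min(1, 1 − 1.000 + 0.438) = min(1, 0.438) = 0.438
So the right-hand bound is (a → a) → c = 0.438.
The residuum of the Łukasiewicz t-norm gives the supremum: min(1, 1 − 1.000 + 0.438).
1 − 1.000 + 0.438 = 0.438, so t = min(1, 0.438) = 0.438.
Check: 1.000 ⊗ 0.438 = max(0, 0.438) = 0.438 ≤ 0.438.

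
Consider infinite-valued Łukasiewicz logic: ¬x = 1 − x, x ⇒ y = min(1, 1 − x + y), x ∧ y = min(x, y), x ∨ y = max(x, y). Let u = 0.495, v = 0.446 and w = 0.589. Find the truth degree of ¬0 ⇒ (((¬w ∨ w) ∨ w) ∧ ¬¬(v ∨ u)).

0.495

¬0 = 1 − 0.000 = 1.000
¬w = 1 − 0.589 = 0.411
¬w ∨ w = max(0.411, 0.589) = 0.589
(¬w ∨ w) ∨ w = max(0.589, 0.589) = 0.589
v ∨ u = max(0.446, 0.495) = 0.495
¬(v ∨ u) = 1 − 0.495 = 0.505
¬¬(v ∨ u) = 1 − 0.505 = 0.495
((¬w ∨ w) ∨ w) ∧ ¬¬(v ∨ u) = min(0.589, 0.495) = 0.495
¬0 ⇒ (((¬w ∨ w) ∨ w) ∧ ¬¬(v ∨ u)) = min(1, 1 − 1.000 + 0.495) = min(1, 0.495) = 0.495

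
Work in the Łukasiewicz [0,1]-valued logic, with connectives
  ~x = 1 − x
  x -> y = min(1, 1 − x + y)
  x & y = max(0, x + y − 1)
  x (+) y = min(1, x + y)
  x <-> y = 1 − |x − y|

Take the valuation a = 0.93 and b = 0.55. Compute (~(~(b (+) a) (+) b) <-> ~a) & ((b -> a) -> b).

b (+) a = min(1, 0.55 + 0.93) = min(1, 1.48) = 1.00
~(b (+) a) = 1 − 1.00 = 0.00
~(b (+) a) (+) b = min(1, 0.00 + 0.55) = min(1, 0.55) = 0.55
~(~(b (+) a) (+) b) = 1 − 0.55 = 0.45
~a = 1 − 0.93 = 0.07
~(~(b (+) a) (+) b) <-> ~a = 1 − |0.45 − 0.07| = 1 − 0.38 = 0.62
b -> a = min(1, 1 − 0.55 + 0.93) = min(1, 1.38) = 1.00
(b -> a) -> b = min(1, 1 − 1.00 + 0.55) = min(1, 0.55) = 0.55
(~(~(b (+) a) (+) b) <-> ~a) & ((b -> a) -> b) = max(0, 0.62 + 0.55 − 1) = max(0, 0.17) = 0.17

0.17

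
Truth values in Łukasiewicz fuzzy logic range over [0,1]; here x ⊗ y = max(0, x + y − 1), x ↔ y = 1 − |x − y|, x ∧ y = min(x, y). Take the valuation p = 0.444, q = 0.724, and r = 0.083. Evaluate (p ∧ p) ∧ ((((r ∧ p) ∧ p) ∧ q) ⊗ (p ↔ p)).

0.083

p ∧ p = min(0.444, 0.444) = 0.444
r ∧ p = min(0.083, 0.444) = 0.083
(r ∧ p) ∧ p = min(0.083, 0.444) = 0.083
((r ∧ p) ∧ p) ∧ q = min(0.083, 0.724) = 0.083
p ↔ p = 1 − |0.444 − 0.444| = 1 − 0.000 = 1.000
(((r ∧ p) ∧ p) ∧ q) ⊗ (p ↔ p) = max(0, 0.083 + 1.000 − 1) = max(0, 0.083) = 0.083
(p ∧ p) ∧ ((((r ∧ p) ∧ p) ∧ q) ⊗ (p ↔ p)) = min(0.444, 0.083) = 0.083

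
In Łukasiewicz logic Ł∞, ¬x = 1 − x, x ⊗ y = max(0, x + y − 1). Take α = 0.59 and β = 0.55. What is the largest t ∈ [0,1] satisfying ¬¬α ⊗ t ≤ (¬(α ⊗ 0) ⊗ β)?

¬α = 1 − 0.59 = 0.41
¬¬α = 1 − 0.41 = 0.59
So the left factor is ¬¬α = 0.59.
α ⊗ 0 = max(0, 0.59 + 0.00 − 1) = max(0, -0.41) = 0.00
¬(α ⊗ 0) = 1 − 0.00 = 1.00
¬(α ⊗ 0) ⊗ β = max(0, 1.00 + 0.55 − 1) = max(0, 0.55) = 0.55
So the right-hand bound is ¬(α ⊗ 0) ⊗ β = 0.55.
The residuum of the Łukasiewicz t-norm gives the supremum: min(1, 1 − 0.59 + 0.55).
1 − 0.59 + 0.55 = 0.96, so t = min(1, 0.96) = 0.96.
Check: 0.59 ⊗ 0.96 = max(0, 0.55) = 0.55 ≤ 0.55.

0.96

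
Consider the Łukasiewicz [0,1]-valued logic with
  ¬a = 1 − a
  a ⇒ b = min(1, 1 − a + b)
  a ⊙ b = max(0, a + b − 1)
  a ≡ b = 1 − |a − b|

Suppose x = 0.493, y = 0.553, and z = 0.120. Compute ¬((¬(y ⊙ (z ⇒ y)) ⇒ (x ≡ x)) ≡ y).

0.447

z ⇒ y = min(1, 1 − 0.120 + 0.553) = min(1, 1.433) = 1.000
y ⊙ (z ⇒ y) = max(0, 0.553 + 1.000 − 1) = max(0, 0.553) = 0.553
¬(y ⊙ (z ⇒ y)) = 1 − 0.553 = 0.447
x ≡ x = 1 − |0.493 − 0.493| = 1 − 0.000 = 1.000
¬(y ⊙ (z ⇒ y)) ⇒ (x ≡ x) = min(1, 1 − 0.447 + 1.000) = min(1, 1.553) = 1.000
(¬(y ⊙ (z ⇒ y)) ⇒ (x ≡ x)) ≡ y = 1 − |1.000 − 0.553| = 1 − 0.447 = 0.553
¬((¬(y ⊙ (z ⇒ y)) ⇒ (x ≡ x)) ≡ y) = 1 − 0.553 = 0.447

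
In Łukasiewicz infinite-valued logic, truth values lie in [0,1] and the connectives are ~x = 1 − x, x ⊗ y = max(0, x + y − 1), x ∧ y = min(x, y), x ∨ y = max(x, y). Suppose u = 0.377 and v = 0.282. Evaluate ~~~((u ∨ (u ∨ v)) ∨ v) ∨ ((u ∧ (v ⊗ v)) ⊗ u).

u ∨ v = max(0.377, 0.282) = 0.377
u ∨ (u ∨ v) = max(0.377, 0.377) = 0.377
(u ∨ (u ∨ v)) ∨ v = max(0.377, 0.282) = 0.377
~((u ∨ (u ∨ v)) ∨ v) = 1 − 0.377 = 0.623
~~((u ∨ (u ∨ v)) ∨ v) = 1 − 0.623 = 0.377
~~~((u ∨ (u ∨ v)) ∨ v) = 1 − 0.377 = 0.623
v ⊗ v = max(0, 0.282 + 0.282 − 1) = max(0, -0.436) = 0.000
u ∧ (v ⊗ v) = min(0.377, 0.000) = 0.000
(u ∧ (v ⊗ v)) ⊗ u = max(0, 0.000 + 0.377 − 1) = max(0, -0.623) = 0.000
~~~((u ∨ (u ∨ v)) ∨ v) ∨ ((u ∧ (v ⊗ v)) ⊗ u) = max(0.623, 0.000) = 0.623

0.623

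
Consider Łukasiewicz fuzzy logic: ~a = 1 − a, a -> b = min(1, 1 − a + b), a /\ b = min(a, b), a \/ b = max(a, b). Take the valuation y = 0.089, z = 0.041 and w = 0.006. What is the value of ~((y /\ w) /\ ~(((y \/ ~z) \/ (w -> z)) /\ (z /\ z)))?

0.994

y /\ w = min(0.089, 0.006) = 0.006
~z = 1 − 0.041 = 0.959
y \/ ~z = max(0.089, 0.959) = 0.959
w -> z = min(1, 1 − 0.006 + 0.041) = min(1, 1.035) = 1.000
(y \/ ~z) \/ (w -> z) = max(0.959, 1.000) = 1.000
z /\ z = min(0.041, 0.041) = 0.041
((y \/ ~z) \/ (w -> z)) /\ (z /\ z) = min(1.000, 0.041) = 0.041
~(((y \/ ~z) \/ (w -> z)) /\ (z /\ z)) = 1 − 0.041 = 0.959
(y /\ w) /\ ~(((y \/ ~z) \/ (w -> z)) /\ (z /\ z)) = min(0.006, 0.959) = 0.006
~((y /\ w) /\ ~(((y \/ ~z) \/ (w -> z)) /\ (z /\ z))) = 1 − 0.006 = 0.994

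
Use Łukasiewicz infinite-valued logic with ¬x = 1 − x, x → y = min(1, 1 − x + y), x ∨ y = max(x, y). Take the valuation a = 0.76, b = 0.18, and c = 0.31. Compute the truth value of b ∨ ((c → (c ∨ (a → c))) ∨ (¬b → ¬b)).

1.00

a → c = min(1, 1 − 0.76 + 0.31) = min(1, 0.55) = 0.55
c ∨ (a → c) = max(0.31, 0.55) = 0.55
c → (c ∨ (a → c)) = min(1, 1 − 0.31 + 0.55) = min(1, 1.24) = 1.00
¬b = 1 − 0.18 = 0.82
¬b → ¬b = min(1, 1 − 0.82 + 0.82) = min(1, 1.00) = 1.00
(c → (c ∨ (a → c))) ∨ (¬b → ¬b) = max(1.00, 1.00) = 1.00
b ∨ ((c → (c ∨ (a → c))) ∨ (¬b → ¬b)) = max(0.18, 1.00) = 1.00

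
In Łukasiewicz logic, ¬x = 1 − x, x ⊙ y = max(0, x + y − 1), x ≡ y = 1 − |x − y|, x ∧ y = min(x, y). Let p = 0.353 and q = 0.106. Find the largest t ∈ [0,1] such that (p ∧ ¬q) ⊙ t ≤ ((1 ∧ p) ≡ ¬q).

¬q = 1 − 0.106 = 0.894
p ∧ ¬q = min(0.353, 0.894) = 0.353
So the left factor is p ∧ ¬q = 0.353.
1 ∧ p = min(1.000, 0.353) = 0.353
(1 ∧ p) ≡ ¬q = 1 − |0.353 − 0.894| = 1 − 0.541 = 0.459
So the right-hand bound is (1 ∧ p) ≡ ¬q = 0.459.
The residuum of the Łukasiewicz t-norm gives the supremum: min(1, 1 − 0.353 + 0.459).
1 − 0.353 + 0.459 = 1.106, so t = min(1, 1.106) = 1.000.
Check: 0.353 ⊙ 1.000 = max(0, 0.353) = 0.353 ≤ 0.459.

1.000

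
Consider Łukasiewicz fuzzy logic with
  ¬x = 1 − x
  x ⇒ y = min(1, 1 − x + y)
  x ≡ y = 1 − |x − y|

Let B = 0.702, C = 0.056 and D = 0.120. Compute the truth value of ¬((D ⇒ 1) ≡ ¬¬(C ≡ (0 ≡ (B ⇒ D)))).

0.526

D ⇒ 1 = min(1, 1 − 0.120 + 1.000) = min(1, 1.880) = 1.000
B ⇒ D = min(1, 1 − 0.702 + 0.120) = min(1, 0.418) = 0.418
0 ≡ (B ⇒ D) = 1 − |0.000 − 0.418| = 1 − 0.418 = 0.582
C ≡ (0 ≡ (B ⇒ D)) = 1 − |0.056 − 0.582| = 1 − 0.526 = 0.474
¬(C ≡ (0 ≡ (B ⇒ D))) = 1 − 0.474 = 0.526
¬¬(C ≡ (0 ≡ (B ⇒ D))) = 1 − 0.526 = 0.474
(D ⇒ 1) ≡ ¬¬(C ≡ (0 ≡ (B ⇒ D))) = 1 − |1.000 − 0.474| = 1 − 0.526 = 0.474
¬((D ⇒ 1) ≡ ¬¬(C ≡ (0 ≡ (B ⇒ D)))) = 1 − 0.474 = 0.526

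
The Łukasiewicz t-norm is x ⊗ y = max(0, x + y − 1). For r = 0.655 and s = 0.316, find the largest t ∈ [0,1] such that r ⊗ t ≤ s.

0.661

The residuum of the Łukasiewicz t-norm gives the supremum: min(1, 1 − 0.655 + 0.316).
1 − 0.655 + 0.316 = 0.661, so t = min(1, 0.661) = 0.661.
Check: 0.655 ⊗ 0.661 = max(0, 0.316) = 0.316 ≤ 0.316.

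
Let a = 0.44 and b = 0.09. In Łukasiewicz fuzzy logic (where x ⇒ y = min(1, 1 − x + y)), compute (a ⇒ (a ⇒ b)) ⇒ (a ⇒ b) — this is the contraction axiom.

0.65

a ⇒ b = min(1, 1 − 0.44 + 0.09) = min(1, 0.65) = 0.65
a ⇒ (a ⇒ b) = min(1, 1 − 0.44 + 0.65) = min(1, 1.21) = 1.00
(a ⇒ (a ⇒ b)) ⇒ (a ⇒ b) = min(1, 1 − 1.00 + 0.65) = min(1, 0.65) = 0.65
(The value 0.65 < 1 shows this instance is not satisfied; fails in Ł∞ (the t-norm is not idempotent).)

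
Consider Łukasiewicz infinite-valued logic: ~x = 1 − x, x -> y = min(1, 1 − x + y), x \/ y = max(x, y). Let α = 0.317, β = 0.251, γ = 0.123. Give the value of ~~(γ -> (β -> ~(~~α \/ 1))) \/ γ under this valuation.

1.000

~α = 1 − 0.317 = 0.683
~~α = 1 − 0.683 = 0.317
~~α \/ 1 = max(0.317, 1.000) = 1.000
~(~~α \/ 1) = 1 − 1.000 = 0.000
β -> ~(~~α \/ 1) = min(1, 1 − 0.251 + 0.000) = min(1, 0.749) = 0.749
γ -> (β -> ~(~~α \/ 1)) = min(1, 1 − 0.123 + 0.749) = min(1, 1.626) = 1.000
~(γ -> (β -> ~(~~α \/ 1))) = 1 − 1.000 = 0.000
~~(γ -> (β -> ~(~~α \/ 1))) = 1 − 0.000 = 1.000
~~(γ -> (β -> ~(~~α \/ 1))) \/ γ = max(1.000, 0.123) = 1.000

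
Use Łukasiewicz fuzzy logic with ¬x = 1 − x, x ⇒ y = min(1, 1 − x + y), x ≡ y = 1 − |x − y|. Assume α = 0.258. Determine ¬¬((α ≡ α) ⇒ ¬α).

0.742

α ≡ α = 1 − |0.258 − 0.258| = 1 − 0.000 = 1.000
¬α = 1 − 0.258 = 0.742
(α ≡ α) ⇒ ¬α = min(1, 1 − 1.000 + 0.742) = min(1, 0.742) = 0.742
¬((α ≡ α) ⇒ ¬α) = 1 − 0.742 = 0.258
¬¬((α ≡ α) ⇒ ¬α) = 1 − 0.258 = 0.742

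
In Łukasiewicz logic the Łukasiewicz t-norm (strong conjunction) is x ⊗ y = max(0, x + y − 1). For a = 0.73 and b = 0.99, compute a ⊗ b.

0.72

a ⊗ b = max(0, 0.73 + 0.99 − 1) = max(0, 0.72) = 0.72
For comparison, the Gödel (minimum) t-norm min(x, y) would give 0.73.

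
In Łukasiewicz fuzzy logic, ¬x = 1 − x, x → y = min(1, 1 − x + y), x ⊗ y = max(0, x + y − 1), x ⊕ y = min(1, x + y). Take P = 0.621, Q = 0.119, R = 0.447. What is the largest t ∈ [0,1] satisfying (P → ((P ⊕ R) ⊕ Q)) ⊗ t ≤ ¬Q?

P ⊕ R = min(1, 0.621 + 0.447) = min(1, 1.068) = 1.000
(P ⊕ R) ⊕ Q = min(1, 1.000 + 0.119) = min(1, 1.119) = 1.000
P → ((P ⊕ R) ⊕ Q) = min(1, 1 − 0.621 + 1.000) = min(1, 1.379) = 1.000
So the left factor is P → ((P ⊕ R) ⊕ Q) = 1.000.
¬Q = 1 − 0.119 = 0.881
So the right-hand bound is ¬Q = 0.881.
The residuum of the Łukasiewicz t-norm gives the supremum: min(1, 1 − 1.000 + 0.881).
1 − 1.000 + 0.881 = 0.881, so t = min(1, 0.881) = 0.881.
Check: 1.000 ⊗ 0.881 = max(0, 0.881) = 0.881 ≤ 0.881.

0.881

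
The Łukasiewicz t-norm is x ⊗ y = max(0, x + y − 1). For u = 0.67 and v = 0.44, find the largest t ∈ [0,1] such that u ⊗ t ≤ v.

The residuum of the Łukasiewicz t-norm gives the supremum: min(1, 1 − 0.67 + 0.44).
1 − 0.67 + 0.44 = 0.77, so t = min(1, 0.77) = 0.77.
Check: 0.67 ⊗ 0.77 = max(0, 0.44) = 0.44 ≤ 0.44.

0.77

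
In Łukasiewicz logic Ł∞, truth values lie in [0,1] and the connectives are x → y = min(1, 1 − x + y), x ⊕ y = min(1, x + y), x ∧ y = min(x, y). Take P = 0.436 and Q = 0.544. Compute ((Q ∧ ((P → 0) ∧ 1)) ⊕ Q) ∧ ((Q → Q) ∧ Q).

0.544

P → 0 = min(1, 1 − 0.436 + 0.000) = min(1, 0.564) = 0.564
(P → 0) ∧ 1 = min(0.564, 1.000) = 0.564
Q ∧ ((P → 0) ∧ 1) = min(0.544, 0.564) = 0.544
(Q ∧ ((P → 0) ∧ 1)) ⊕ Q = min(1, 0.544 + 0.544) = min(1, 1.088) = 1.000
Q → Q = min(1, 1 − 0.544 + 0.544) = min(1, 1.000) = 1.000
(Q → Q) ∧ Q = min(1.000, 0.544) = 0.544
((Q ∧ ((P → 0) ∧ 1)) ⊕ Q) ∧ ((Q → Q) ∧ Q) = min(1.000, 0.544) = 0.544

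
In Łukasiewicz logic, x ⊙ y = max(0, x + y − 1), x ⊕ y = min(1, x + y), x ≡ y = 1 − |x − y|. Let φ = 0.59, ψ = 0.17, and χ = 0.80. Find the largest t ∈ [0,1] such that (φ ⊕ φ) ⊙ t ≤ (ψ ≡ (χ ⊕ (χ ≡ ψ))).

φ ⊕ φ = min(1, 0.59 + 0.59) = min(1, 1.18) = 1.00
So the left factor is φ ⊕ φ = 1.00.
χ ≡ ψ = 1 − |0.80 − 0.17| = 1 − 0.63 = 0.37
χ ⊕ (χ ≡ ψ) = min(1, 0.80 + 0.37) = min(1, 1.17) = 1.00
ψ ≡ (χ ⊕ (χ ≡ ψ)) = 1 − |0.17 − 1.00| = 1 − 0.83 = 0.17
So the right-hand bound is ψ ≡ (χ ⊕ (χ ≡ ψ)) = 0.17.
The residuum of the Łukasiewicz t-norm gives the supremum: min(1, 1 − 1.00 + 0.17).
1 − 1.00 + 0.17 = 0.17, so t = min(1, 0.17) = 0.17.
Check: 1.00 ⊙ 0.17 = max(0, 0.17) = 0.17 ≤ 0.17.

0.17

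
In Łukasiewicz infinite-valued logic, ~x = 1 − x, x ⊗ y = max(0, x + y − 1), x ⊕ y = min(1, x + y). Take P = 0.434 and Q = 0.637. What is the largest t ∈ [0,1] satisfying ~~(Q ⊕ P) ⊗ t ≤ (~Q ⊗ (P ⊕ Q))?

Q ⊕ P = min(1, 0.637 + 0.434) = min(1, 1.071) = 1.000
~(Q ⊕ P) = 1 − 1.000 = 0.000
~~(Q ⊕ P) = 1 − 0.000 = 1.000
So the left factor is ~~(Q ⊕ P) = 1.000.
~Q = 1 − 0.637 = 0.363
P ⊕ Q = min(1, 0.434 + 0.637) = min(1, 1.071) = 1.000
~Q ⊗ (P ⊕ Q) = max(0, 0.363 + 1.000 − 1) = max(0, 0.363) = 0.363
So the right-hand bound is ~Q ⊗ (P ⊕ Q) = 0.363.
The residuum of the Łukasiewicz t-norm gives the supremum: min(1, 1 − 1.000 + 0.363).
1 − 1.000 + 0.363 = 0.363, so t = min(1, 0.363) = 0.363.
Check: 1.000 ⊗ 0.363 = max(0, 0.363) = 0.363 ≤ 0.363.

0.363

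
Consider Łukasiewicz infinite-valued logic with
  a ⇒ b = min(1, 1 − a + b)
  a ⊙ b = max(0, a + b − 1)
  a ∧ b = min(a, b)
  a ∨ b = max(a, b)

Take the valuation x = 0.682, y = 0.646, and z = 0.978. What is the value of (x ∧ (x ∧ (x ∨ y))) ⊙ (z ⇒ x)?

x ∨ y = max(0.682, 0.646) = 0.682
x ∧ (x ∨ y) = min(0.682, 0.682) = 0.682
x ∧ (x ∧ (x ∨ y)) = min(0.682, 0.682) = 0.682
z ⇒ x = min(1, 1 − 0.978 + 0.682) = min(1, 0.704) = 0.704
(x ∧ (x ∧ (x ∨ y))) ⊙ (z ⇒ x) = max(0, 0.682 + 0.704 − 1) = max(0, 0.386) = 0.386

0.386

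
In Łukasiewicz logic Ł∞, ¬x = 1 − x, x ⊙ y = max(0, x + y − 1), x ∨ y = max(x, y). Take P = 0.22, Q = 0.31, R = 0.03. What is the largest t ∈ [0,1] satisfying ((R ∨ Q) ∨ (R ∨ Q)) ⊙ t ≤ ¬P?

1.00

R ∨ Q = max(0.03, 0.31) = 0.31
(R ∨ Q) ∨ (R ∨ Q) = max(0.31, 0.31) = 0.31
So the left factor is (R ∨ Q) ∨ (R ∨ Q) = 0.31.
¬P = 1 − 0.22 = 0.78
So the right-hand bound is ¬P = 0.78.
The residuum of the Łukasiewicz t-norm gives the supremum: min(1, 1 − 0.31 + 0.78).
1 − 0.31 + 0.78 = 1.47, so t = min(1, 1.47) = 1.00.
Check: 0.31 ⊙ 1.00 = max(0, 0.31) = 0.31 ≤ 0.78.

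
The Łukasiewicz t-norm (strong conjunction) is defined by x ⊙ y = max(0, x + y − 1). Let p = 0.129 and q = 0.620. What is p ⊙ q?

p ⊙ q = max(0, 0.129 + 0.620 − 1) = max(0, -0.251) = 0.000
For comparison, the Gödel (minimum) t-norm min(x, y) would give 0.129.

0.000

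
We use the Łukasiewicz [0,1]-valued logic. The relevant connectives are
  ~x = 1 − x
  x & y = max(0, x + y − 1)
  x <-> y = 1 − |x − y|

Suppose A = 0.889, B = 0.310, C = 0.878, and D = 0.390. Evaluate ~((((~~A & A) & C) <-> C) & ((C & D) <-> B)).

0.264

~A = 1 − 0.889 = 0.111
~~A = 1 − 0.111 = 0.889
~~A & A = max(0, 0.889 + 0.889 − 1) = max(0, 0.778) = 0.778
(~~A & A) & C = max(0, 0.778 + 0.878 − 1) = max(0, 0.656) = 0.656
((~~A & A) & C) <-> C = 1 − |0.656 − 0.878| = 1 − 0.222 = 0.778
C & D = max(0, 0.878 + 0.390 − 1) = max(0, 0.268) = 0.268
(C & D) <-> B = 1 − |0.268 − 0.310| = 1 − 0.042 = 0.958
(((~~A & A) & C) <-> C) & ((C & D) <-> B) = max(0, 0.778 + 0.958 − 1) = max(0, 0.736) = 0.736
~((((~~A & A) & C) <-> C) & ((C & D) <-> B)) = 1 − 0.736 = 0.264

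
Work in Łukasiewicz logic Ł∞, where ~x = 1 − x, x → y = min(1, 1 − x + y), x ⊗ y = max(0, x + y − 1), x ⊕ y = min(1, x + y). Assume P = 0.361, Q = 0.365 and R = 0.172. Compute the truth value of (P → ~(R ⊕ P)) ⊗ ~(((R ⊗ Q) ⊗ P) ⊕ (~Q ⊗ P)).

1.000

R ⊕ P = min(1, 0.172 + 0.361) = min(1, 0.533) = 0.533
~(R ⊕ P) = 1 − 0.533 = 0.467
P → ~(R ⊕ P) = min(1, 1 − 0.361 + 0.467) = min(1, 1.106) = 1.000
R ⊗ Q = max(0, 0.172 + 0.365 − 1) = max(0, -0.463) = 0.000
(R ⊗ Q) ⊗ P = max(0, 0.000 + 0.361 − 1) = max(0, -0.639) = 0.000
~Q = 1 − 0.365 = 0.635
~Q ⊗ P = max(0, 0.635 + 0.361 − 1) = max(0, -0.004) = 0.000
((R ⊗ Q) ⊗ P) ⊕ (~Q ⊗ P) = min(1, 0.000 + 0.000) = min(1, 0.000) = 0.000
~(((R ⊗ Q) ⊗ P) ⊕ (~Q ⊗ P)) = 1 − 0.000 = 1.000
(P → ~(R ⊕ P)) ⊗ ~(((R ⊗ Q) ⊗ P) ⊕ (~Q ⊗ P)) = max(0, 1.000 + 1.000 − 1) = max(0, 1.000) = 1.000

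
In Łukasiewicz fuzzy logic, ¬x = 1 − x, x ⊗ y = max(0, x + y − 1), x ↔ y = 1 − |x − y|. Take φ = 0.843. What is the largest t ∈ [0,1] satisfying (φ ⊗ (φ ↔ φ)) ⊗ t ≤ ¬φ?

0.314

φ ↔ φ = 1 − |0.843 − 0.843| = 1 − 0.000 = 1.000
φ ⊗ (φ ↔ φ) = max(0, 0.843 + 1.000 − 1) = max(0, 0.843) = 0.843
So the left factor is φ ⊗ (φ ↔ φ) = 0.843.
¬φ = 1 − 0.843 = 0.157
So the right-hand bound is ¬φ = 0.157.
The residuum of the Łukasiewicz t-norm gives the supremum: min(1, 1 − 0.843 + 0.157).
1 − 0.843 + 0.157 = 0.314, so t = min(1, 0.314) = 0.314.
Check: 0.843 ⊗ 0.314 = max(0, 0.157) = 0.157 ≤ 0.157.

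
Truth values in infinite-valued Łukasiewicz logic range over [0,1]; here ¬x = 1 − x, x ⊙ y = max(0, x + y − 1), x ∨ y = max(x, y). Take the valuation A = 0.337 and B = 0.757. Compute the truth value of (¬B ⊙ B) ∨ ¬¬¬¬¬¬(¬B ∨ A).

0.337

¬B = 1 − 0.757 = 0.243
¬B ⊙ B = max(0, 0.243 + 0.757 − 1) = max(0, 0.000) = 0.000
¬B ∨ A = max(0.243, 0.337) = 0.337
¬(¬B ∨ A) = 1 − 0.337 = 0.663
¬¬(¬B ∨ A) = 1 − 0.663 = 0.337
¬¬¬(¬B ∨ A) = 1 − 0.337 = 0.663
¬¬¬¬(¬B ∨ A) = 1 − 0.663 = 0.337
¬¬¬¬¬(¬B ∨ A) = 1 − 0.337 = 0.663
¬¬¬¬¬¬(¬B ∨ A) = 1 − 0.663 = 0.337
(¬B ⊙ B) ∨ ¬¬¬¬¬¬(¬B ∨ A) = max(0.000, 0.337) = 0.337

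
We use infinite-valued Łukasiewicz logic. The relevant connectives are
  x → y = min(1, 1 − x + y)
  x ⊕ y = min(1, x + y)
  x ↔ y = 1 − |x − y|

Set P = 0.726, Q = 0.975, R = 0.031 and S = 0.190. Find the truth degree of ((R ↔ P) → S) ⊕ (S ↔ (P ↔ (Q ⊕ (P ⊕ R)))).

1.000

R ↔ P = 1 − |0.031 − 0.726| = 1 − 0.695 = 0.305
(R ↔ P) → S = min(1, 1 − 0.305 + 0.190) = min(1, 0.885) = 0.885
P ⊕ R = min(1, 0.726 + 0.031) = min(1, 0.757) = 0.757
Q ⊕ (P ⊕ R) = min(1, 0.975 + 0.757) = min(1, 1.732) = 1.000
P ↔ (Q ⊕ (P ⊕ R)) = 1 − |0.726 − 1.000| = 1 − 0.274 = 0.726
S ↔ (P ↔ (Q ⊕ (P ⊕ R))) = 1 − |0.190 − 0.726| = 1 − 0.536 = 0.464
((R ↔ P) → S) ⊕ (S ↔ (P ↔ (Q ⊕ (P ⊕ R)))) = min(1, 0.885 + 0.464) = min(1, 1.349) = 1.000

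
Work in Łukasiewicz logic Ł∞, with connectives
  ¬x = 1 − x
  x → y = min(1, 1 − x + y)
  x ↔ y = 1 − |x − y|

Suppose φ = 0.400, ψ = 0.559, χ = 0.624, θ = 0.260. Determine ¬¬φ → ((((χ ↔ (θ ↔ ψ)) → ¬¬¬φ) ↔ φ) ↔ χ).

¬φ = 1 − 0.400 = 0.600
¬¬φ = 1 − 0.600 = 0.400
θ ↔ ψ = 1 − |0.260 − 0.559| = 1 − 0.299 = 0.701
χ ↔ (θ ↔ ψ) = 1 − |0.624 − 0.701| = 1 − 0.077 = 0.923
¬¬¬φ = 1 − 0.400 = 0.600
(χ ↔ (θ ↔ ψ)) → ¬¬¬φ = min(1, 1 − 0.923 + 0.600) = min(1, 0.677) = 0.677
((χ ↔ (θ ↔ ψ)) → ¬¬¬φ) ↔ φ = 1 − |0.677 − 0.400| = 1 − 0.277 = 0.723
(((χ ↔ (θ ↔ ψ)) → ¬¬¬φ) ↔ φ) ↔ χ = 1 − |0.723 − 0.624| = 1 − 0.099 = 0.901
¬¬φ → ((((χ ↔ (θ ↔ ψ)) → ¬¬¬φ) ↔ φ) ↔ χ) = min(1, 1 − 0.400 + 0.901) = min(1, 1.501) = 1.000

1.000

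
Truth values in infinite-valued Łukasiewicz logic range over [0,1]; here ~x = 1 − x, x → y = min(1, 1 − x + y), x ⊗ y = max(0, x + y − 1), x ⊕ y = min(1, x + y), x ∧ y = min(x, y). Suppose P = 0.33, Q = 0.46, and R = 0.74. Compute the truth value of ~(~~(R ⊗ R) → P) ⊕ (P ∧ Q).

R ⊗ R = max(0, 0.74 + 0.74 − 1) = max(0, 0.48) = 0.48
~(R ⊗ R) = 1 − 0.48 = 0.52
~~(R ⊗ R) = 1 − 0.52 = 0.48
~~(R ⊗ R) → P = min(1, 1 − 0.48 + 0.33) = min(1, 0.85) = 0.85
~(~~(R ⊗ R) → P) = 1 − 0.85 = 0.15
P ∧ Q = min(0.33, 0.46) = 0.33
~(~~(R ⊗ R) → P) ⊕ (P ∧ Q) = min(1, 0.15 + 0.33) = min(1, 0.48) = 0.48

0.48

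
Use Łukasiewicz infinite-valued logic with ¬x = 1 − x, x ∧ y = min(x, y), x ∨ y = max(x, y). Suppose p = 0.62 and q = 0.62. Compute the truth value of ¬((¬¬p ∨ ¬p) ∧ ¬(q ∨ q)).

¬p = 1 − 0.62 = 0.38
¬¬p = 1 − 0.38 = 0.62
¬¬p ∨ ¬p = max(0.62, 0.38) = 0.62
q ∨ q = max(0.62, 0.62) = 0.62
¬(q ∨ q) = 1 − 0.62 = 0.38
(¬¬p ∨ ¬p) ∧ ¬(q ∨ q) = min(0.62, 0.38) = 0.38
¬((¬¬p ∨ ¬p) ∧ ¬(q ∨ q)) = 1 − 0.38 = 0.62

0.62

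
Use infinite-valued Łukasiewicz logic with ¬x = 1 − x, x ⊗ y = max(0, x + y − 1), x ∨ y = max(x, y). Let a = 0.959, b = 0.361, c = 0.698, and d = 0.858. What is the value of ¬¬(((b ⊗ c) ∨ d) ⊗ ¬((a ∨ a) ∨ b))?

b ⊗ c = max(0, 0.361 + 0.698 − 1) = max(0, 0.059) = 0.059
(b ⊗ c) ∨ d = max(0.059, 0.858) = 0.858
a ∨ a = max(0.959, 0.959) = 0.959
(a ∨ a) ∨ b = max(0.959, 0.361) = 0.959
¬((a ∨ a) ∨ b) = 1 − 0.959 = 0.041
((b ⊗ c) ∨ d) ⊗ ¬((a ∨ a) ∨ b) = max(0, 0.858 + 0.041 − 1) = max(0, -0.101) = 0.000
¬(((b ⊗ c) ∨ d) ⊗ ¬((a ∨ a) ∨ b)) = 1 − 0.000 = 1.000
¬¬(((b ⊗ c) ∨ d) ⊗ ¬((a ∨ a) ∨ b)) = 1 − 1.000 = 0.000

0.000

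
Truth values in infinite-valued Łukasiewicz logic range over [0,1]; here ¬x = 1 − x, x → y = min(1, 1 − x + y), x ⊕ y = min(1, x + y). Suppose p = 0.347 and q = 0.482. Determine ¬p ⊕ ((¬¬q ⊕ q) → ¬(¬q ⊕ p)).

0.824

¬p = 1 − 0.347 = 0.653
¬q = 1 − 0.482 = 0.518
¬¬q = 1 − 0.518 = 0.482
¬¬q ⊕ q = min(1, 0.482 + 0.482) = min(1, 0.964) = 0.964
¬q ⊕ p = min(1, 0.518 + 0.347) = min(1, 0.865) = 0.865
¬(¬q ⊕ p) = 1 − 0.865 = 0.135
(¬¬q ⊕ q) → ¬(¬q ⊕ p) = min(1, 1 − 0.964 + 0.135) = min(1, 0.171) = 0.171
¬p ⊕ ((¬¬q ⊕ q) → ¬(¬q ⊕ p)) = min(1, 0.653 + 0.171) = min(1, 0.824) = 0.824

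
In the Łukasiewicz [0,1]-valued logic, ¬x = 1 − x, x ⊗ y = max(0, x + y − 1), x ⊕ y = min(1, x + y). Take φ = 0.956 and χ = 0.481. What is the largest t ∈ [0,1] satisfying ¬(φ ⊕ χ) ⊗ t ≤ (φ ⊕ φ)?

φ ⊕ χ = min(1, 0.956 + 0.481) = min(1, 1.437) = 1.000
¬(φ ⊕ χ) = 1 − 1.000 = 0.000
So the left factor is ¬(φ ⊕ χ) = 0.000.
φ ⊕ φ = min(1, 0.956 + 0.956) = min(1, 1.912) = 1.000
So the right-hand bound is φ ⊕ φ = 1.000.
The residuum of the Łukasiewicz t-norm gives the supremum: min(1, 1 − 0.000 + 1.000).
1 − 0.000 + 1.000 = 2.000, so t = min(1, 2.000) = 1.000.
Check: 0.000 ⊗ 1.000 = max(0, 0.000) = 0.000 ≤ 1.000.

1.000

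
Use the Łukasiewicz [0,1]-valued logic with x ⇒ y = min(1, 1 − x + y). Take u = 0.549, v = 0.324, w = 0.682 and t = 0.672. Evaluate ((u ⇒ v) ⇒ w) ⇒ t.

0.765

u ⇒ v = min(1, 1 − 0.549 + 0.324) = min(1, 0.775) = 0.775
(u ⇒ v) ⇒ w = min(1, 1 − 0.775 + 0.682) = min(1, 0.907) = 0.907
((u ⇒ v) ⇒ w) ⇒ t = min(1, 1 − 0.907 + 0.672) = min(1, 0.765) = 0.765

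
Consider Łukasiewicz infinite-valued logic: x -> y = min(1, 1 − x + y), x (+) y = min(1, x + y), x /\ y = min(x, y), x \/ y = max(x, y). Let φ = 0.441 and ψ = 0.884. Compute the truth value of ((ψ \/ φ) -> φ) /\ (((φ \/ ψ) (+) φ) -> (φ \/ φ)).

0.441

ψ \/ φ = max(0.884, 0.441) = 0.884
(ψ \/ φ) -> φ = min(1, 1 − 0.884 + 0.441) = min(1, 0.557) = 0.557
φ \/ ψ = max(0.441, 0.884) = 0.884
(φ \/ ψ) (+) φ = min(1, 0.884 + 0.441) = min(1, 1.325) = 1.000
φ \/ φ = max(0.441, 0.441) = 0.441
((φ \/ ψ) (+) φ) -> (φ \/ φ) = min(1, 1 − 1.000 + 0.441) = min(1, 0.441) = 0.441
((ψ \/ φ) -> φ) /\ (((φ \/ ψ) (+) φ) -> (φ \/ φ)) = min(0.557, 0.441) = 0.441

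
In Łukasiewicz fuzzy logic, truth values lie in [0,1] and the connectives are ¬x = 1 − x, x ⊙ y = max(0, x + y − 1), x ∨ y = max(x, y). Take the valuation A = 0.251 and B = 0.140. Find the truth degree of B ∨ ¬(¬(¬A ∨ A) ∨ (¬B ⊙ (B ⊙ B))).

¬A = 1 − 0.251 = 0.749
¬A ∨ A = max(0.749, 0.251) = 0.749
¬(¬A ∨ A) = 1 − 0.749 = 0.251
¬B = 1 − 0.140 = 0.860
B ⊙ B = max(0, 0.140 + 0.140 − 1) = max(0, -0.720) = 0.000
¬B ⊙ (B ⊙ B) = max(0, 0.860 + 0.000 − 1) = max(0, -0.140) = 0.000
¬(¬A ∨ A) ∨ (¬B ⊙ (B ⊙ B)) = max(0.251, 0.000) = 0.251
¬(¬(¬A ∨ A) ∨ (¬B ⊙ (B ⊙ B))) = 1 − 0.251 = 0.749
B ∨ ¬(¬(¬A ∨ A) ∨ (¬B ⊙ (B ⊙ B))) = max(0.140, 0.749) = 0.749

0.749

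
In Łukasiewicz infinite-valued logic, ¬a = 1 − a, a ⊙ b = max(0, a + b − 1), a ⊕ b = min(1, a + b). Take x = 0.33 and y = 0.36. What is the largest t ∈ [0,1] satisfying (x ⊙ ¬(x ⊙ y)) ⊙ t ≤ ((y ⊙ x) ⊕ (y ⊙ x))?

0.67

x ⊙ y = max(0, 0.33 + 0.36 − 1) = max(0, -0.31) = 0.00
¬(x ⊙ y) = 1 − 0.00 = 1.00
x ⊙ ¬(x ⊙ y) = max(0, 0.33 + 1.00 − 1) = max(0, 0.33) = 0.33
So the left factor is x ⊙ ¬(x ⊙ y) = 0.33.
y ⊙ x = max(0, 0.36 + 0.33 − 1) = max(0, -0.31) = 0.00
(y ⊙ x) ⊕ (y ⊙ x) = min(1, 0.00 + 0.00) = min(1, 0.00) = 0.00
So the right-hand bound is (y ⊙ x) ⊕ (y ⊙ x) = 0.00.
The residuum of the Łukasiewicz t-norm gives the supremum: min(1, 1 − 0.33 + 0.00).
1 − 0.33 + 0.00 = 0.67, so t = min(1, 0.67) = 0.67.
Check: 0.33 ⊙ 0.67 = max(0, 0.00) = 0.00 ≤ 0.00.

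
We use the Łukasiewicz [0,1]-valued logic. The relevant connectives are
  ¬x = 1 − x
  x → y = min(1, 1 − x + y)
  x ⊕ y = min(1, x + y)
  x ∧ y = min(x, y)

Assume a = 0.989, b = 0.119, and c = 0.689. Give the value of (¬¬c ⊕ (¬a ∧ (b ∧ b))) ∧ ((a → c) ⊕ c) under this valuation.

¬c = 1 − 0.689 = 0.311
¬¬c = 1 − 0.311 = 0.689
¬a = 1 − 0.989 = 0.011
b ∧ b = min(0.119, 0.119) = 0.119
¬a ∧ (b ∧ b) = min(0.011, 0.119) = 0.011
¬¬c ⊕ (¬a ∧ (b ∧ b)) = min(1, 0.689 + 0.011) = min(1, 0.700) = 0.700
a → c = min(1, 1 − 0.989 + 0.689) = min(1, 0.700) = 0.700
(a → c) ⊕ c = min(1, 0.700 + 0.689) = min(1, 1.389) = 1.000
(¬¬c ⊕ (¬a ∧ (b ∧ b))) ∧ ((a → c) ⊕ c) = min(0.700, 1.000) = 0.700

0.700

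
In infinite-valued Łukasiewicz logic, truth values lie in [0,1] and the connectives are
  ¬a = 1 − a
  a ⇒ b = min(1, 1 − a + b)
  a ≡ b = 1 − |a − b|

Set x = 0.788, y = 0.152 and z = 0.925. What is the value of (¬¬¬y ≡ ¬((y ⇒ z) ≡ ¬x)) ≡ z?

¬y = 1 − 0.152 = 0.848
¬¬y = 1 − 0.848 = 0.152
¬¬¬y = 1 − 0.152 = 0.848
y ⇒ z = min(1, 1 − 0.152 + 0.925) = min(1, 1.773) = 1.000
¬x = 1 − 0.788 = 0.212
(y ⇒ z) ≡ ¬x = 1 − |1.000 − 0.212| = 1 − 0.788 = 0.212
¬((y ⇒ z) ≡ ¬x) = 1 − 0.212 = 0.788
¬¬¬y ≡ ¬((y ⇒ z) ≡ ¬x) = 1 − |0.848 − 0.788| = 1 − 0.060 = 0.940
(¬¬¬y ≡ ¬((y ⇒ z) ≡ ¬x)) ≡ z = 1 − |0.940 − 0.925| = 1 − 0.015 = 0.985

0.985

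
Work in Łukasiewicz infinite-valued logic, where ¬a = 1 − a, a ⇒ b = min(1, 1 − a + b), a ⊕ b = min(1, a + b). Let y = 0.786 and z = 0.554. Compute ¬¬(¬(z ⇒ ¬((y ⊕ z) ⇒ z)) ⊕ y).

0.894

y ⊕ z = min(1, 0.786 + 0.554) = min(1, 1.340) = 1.000
(y ⊕ z) ⇒ z = min(1, 1 − 1.000 + 0.554) = min(1, 0.554) = 0.554
¬((y ⊕ z) ⇒ z) = 1 − 0.554 = 0.446
z ⇒ ¬((y ⊕ z) ⇒ z) = min(1, 1 − 0.554 + 0.446) = min(1, 0.892) = 0.892
¬(z ⇒ ¬((y ⊕ z) ⇒ z)) = 1 − 0.892 = 0.108
¬(z ⇒ ¬((y ⊕ z) ⇒ z)) ⊕ y = min(1, 0.108 + 0.786) = min(1, 0.894) = 0.894
¬(¬(z ⇒ ¬((y ⊕ z) ⇒ z)) ⊕ y) = 1 − 0.894 = 0.106
¬¬(¬(z ⇒ ¬((y ⊕ z) ⇒ z)) ⊕ y) = 1 − 0.106 = 0.894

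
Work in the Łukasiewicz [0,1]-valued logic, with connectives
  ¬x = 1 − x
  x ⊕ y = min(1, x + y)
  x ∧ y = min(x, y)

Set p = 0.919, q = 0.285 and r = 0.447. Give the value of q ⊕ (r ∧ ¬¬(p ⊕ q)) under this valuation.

p ⊕ q = min(1, 0.919 + 0.285) = min(1, 1.204) = 1.000
¬(p ⊕ q) = 1 − 1.000 = 0.000
¬¬(p ⊕ q) = 1 − 0.000 = 1.000
r ∧ ¬¬(p ⊕ q) = min(0.447, 1.000) = 0.447
q ⊕ (r ∧ ¬¬(p ⊕ q)) = min(1, 0.285 + 0.447) = min(1, 0.732) = 0.732

0.732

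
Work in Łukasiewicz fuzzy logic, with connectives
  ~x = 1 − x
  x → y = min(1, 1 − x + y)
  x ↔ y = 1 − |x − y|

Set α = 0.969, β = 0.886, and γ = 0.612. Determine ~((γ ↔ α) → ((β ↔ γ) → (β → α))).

0.000

γ ↔ α = 1 − |0.612 − 0.969| = 1 − 0.357 = 0.643
β ↔ γ = 1 − |0.886 − 0.612| = 1 − 0.274 = 0.726
β → α = min(1, 1 − 0.886 + 0.969) = min(1, 1.083) = 1.000
(β ↔ γ) → (β → α) = min(1, 1 − 0.726 + 1.000) = min(1, 1.274) = 1.000
(γ ↔ α) → ((β ↔ γ) → (β → α)) = min(1, 1 − 0.643 + 1.000) = min(1, 1.357) = 1.000
~((γ ↔ α) → ((β ↔ γ) → (β → α))) = 1 − 1.000 = 0.000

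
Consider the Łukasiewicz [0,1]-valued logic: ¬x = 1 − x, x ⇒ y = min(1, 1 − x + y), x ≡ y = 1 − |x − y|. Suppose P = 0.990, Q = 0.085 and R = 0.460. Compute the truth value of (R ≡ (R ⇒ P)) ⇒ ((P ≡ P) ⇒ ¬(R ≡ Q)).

0.915

R ⇒ P = min(1, 1 − 0.460 + 0.990) = min(1, 1.530) = 1.000
R ≡ (R ⇒ P) = 1 − |0.460 − 1.000| = 1 − 0.540 = 0.460
P ≡ P = 1 − |0.990 − 0.990| = 1 − 0.000 = 1.000
R ≡ Q = 1 − |0.460 − 0.085| = 1 − 0.375 = 0.625
¬(R ≡ Q) = 1 − 0.625 = 0.375
(P ≡ P) ⇒ ¬(R ≡ Q) = min(1, 1 − 1.000 + 0.375) = min(1, 0.375) = 0.375
(R ≡ (R ⇒ P)) ⇒ ((P ≡ P) ⇒ ¬(R ≡ Q)) = min(1, 1 − 0.460 + 0.375) = min(1, 0.915) = 0.915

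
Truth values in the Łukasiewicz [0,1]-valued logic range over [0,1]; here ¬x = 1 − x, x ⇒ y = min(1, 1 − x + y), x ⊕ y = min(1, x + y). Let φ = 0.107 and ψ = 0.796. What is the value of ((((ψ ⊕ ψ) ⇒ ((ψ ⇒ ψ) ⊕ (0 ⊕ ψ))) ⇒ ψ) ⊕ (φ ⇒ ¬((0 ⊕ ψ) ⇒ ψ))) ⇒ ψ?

ψ ⊕ ψ = min(1, 0.796 + 0.796) = min(1, 1.592) = 1.000
ψ ⇒ ψ = min(1, 1 − 0.796 + 0.796) = min(1, 1.000) = 1.000
0 ⊕ ψ = min(1, 0.000 + 0.796) = min(1, 0.796) = 0.796
(ψ ⇒ ψ) ⊕ (0 ⊕ ψ) = min(1, 1.000 + 0.796) = min(1, 1.796) = 1.000
(ψ ⊕ ψ) ⇒ ((ψ ⇒ ψ) ⊕ (0 ⊕ ψ)) = min(1, 1 − 1.000 + 1.000) = min(1, 1.000) = 1.000
((ψ ⊕ ψ) ⇒ ((ψ ⇒ ψ) ⊕ (0 ⊕ ψ))) ⇒ ψ = min(1, 1 − 1.000 + 0.796) = min(1, 0.796) = 0.796
(0 ⊕ ψ) ⇒ ψ = min(1, 1 − 0.796 + 0.796) = min(1, 1.000) = 1.000
¬((0 ⊕ ψ) ⇒ ψ) = 1 − 1.000 = 0.000
φ ⇒ ¬((0 ⊕ ψ) ⇒ ψ) = min(1, 1 − 0.107 + 0.000) = min(1, 0.893) = 0.893
(((ψ ⊕ ψ) ⇒ ((ψ ⇒ ψ) ⊕ (0 ⊕ ψ))) ⇒ ψ) ⊕ (φ ⇒ ¬((0 ⊕ ψ) ⇒ ψ)) = min(1, 0.796 + 0.893) = min(1, 1.689) = 1.000
((((ψ ⊕ ψ) ⇒ ((ψ ⇒ ψ) ⊕ (0 ⊕ ψ))) ⇒ ψ) ⊕ (φ ⇒ ¬((0 ⊕ ψ) ⇒ ψ))) ⇒ ψ = min(1, 1 − 1.000 + 0.796) = min(1, 0.796) = 0.796

0.796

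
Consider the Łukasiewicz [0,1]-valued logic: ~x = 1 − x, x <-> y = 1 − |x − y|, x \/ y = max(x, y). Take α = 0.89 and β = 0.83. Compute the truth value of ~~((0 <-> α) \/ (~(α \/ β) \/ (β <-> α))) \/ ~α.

0.94

0 <-> α = 1 − |0.00 − 0.89| = 1 − 0.89 = 0.11
α \/ β = max(0.89, 0.83) = 0.89
~(α \/ β) = 1 − 0.89 = 0.11
β <-> α = 1 − |0.83 − 0.89| = 1 − 0.06 = 0.94
~(α \/ β) \/ (β <-> α) = max(0.11, 0.94) = 0.94
(0 <-> α) \/ (~(α \/ β) \/ (β <-> α)) = max(0.11, 0.94) = 0.94
~((0 <-> α) \/ (~(α \/ β) \/ (β <-> α))) = 1 − 0.94 = 0.06
~~((0 <-> α) \/ (~(α \/ β) \/ (β <-> α))) = 1 − 0.06 = 0.94
~α = 1 − 0.89 = 0.11
~~((0 <-> α) \/ (~(α \/ β) \/ (β <-> α))) \/ ~α = max(0.94, 0.11) = 0.94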